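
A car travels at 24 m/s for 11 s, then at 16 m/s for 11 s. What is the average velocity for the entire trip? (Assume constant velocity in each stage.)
d₁ = v₁t₁ = 24 × 11 = 264 m
d₂ = v₂t₂ = 16 × 11 = 176 m
d_total = 440 m, t_total = 22 s
v_avg = d_total/t_total = 440/22 = 20.0 m/s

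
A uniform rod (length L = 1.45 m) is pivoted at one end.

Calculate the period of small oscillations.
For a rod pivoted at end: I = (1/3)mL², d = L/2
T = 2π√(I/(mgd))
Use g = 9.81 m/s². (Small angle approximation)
I/m = (1/3)L² = 0.7008 m²; d = L/2 = 0.725 m
T = 2π√(I/(mgd)) = 2π√(0.7008/(9.81×0.725)) = 1.972 s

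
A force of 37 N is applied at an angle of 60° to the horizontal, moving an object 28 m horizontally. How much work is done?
W = Fd cosθ = 37×28×cos(60°) = 518.0 J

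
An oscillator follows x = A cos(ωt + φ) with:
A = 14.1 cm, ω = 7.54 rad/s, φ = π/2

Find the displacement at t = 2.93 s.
x = A cos(ωt + φ) = 14.1×cos(7.54×2.93 + π/2) = 1.422 cm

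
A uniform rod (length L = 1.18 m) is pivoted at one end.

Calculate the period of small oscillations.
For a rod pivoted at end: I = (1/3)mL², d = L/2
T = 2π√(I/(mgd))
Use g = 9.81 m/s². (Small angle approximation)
I/m = (1/3)L² = 0.4641 m²; d = L/2 = 0.59 m
T = 2π√(I/(mgd)) = 2π√(0.4641/(9.81×0.59)) = 1.779 s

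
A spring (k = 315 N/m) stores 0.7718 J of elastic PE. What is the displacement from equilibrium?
PE = ½kx² → x = √(2PE/k) = √(2×0.7718/315) = 0.07 m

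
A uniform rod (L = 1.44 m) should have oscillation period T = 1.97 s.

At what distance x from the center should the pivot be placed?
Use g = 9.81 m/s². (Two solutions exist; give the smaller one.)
T = 2π√((L²/12 + x²)/(gx)). Let c = T²g/(4π²) = 0.9644.
x² − cx + L²/12 = 0 → x = (c − √(c² − L²/3))/2 = 0.2378 m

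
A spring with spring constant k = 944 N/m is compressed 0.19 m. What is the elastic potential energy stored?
PE = ½kx² = ½×944×0.19² = 17.04 J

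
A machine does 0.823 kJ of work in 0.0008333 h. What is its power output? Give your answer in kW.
P = W/t = 823 J / 3 s = 274.3 W = 0.2743 kW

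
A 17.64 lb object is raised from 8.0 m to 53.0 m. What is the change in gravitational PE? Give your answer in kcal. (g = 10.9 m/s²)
ΔPE = mg(h₂ − h₁) = 8.001 kg × 10.9 m/s² × (53 − 8) m = 3925 J = 0.938 kcal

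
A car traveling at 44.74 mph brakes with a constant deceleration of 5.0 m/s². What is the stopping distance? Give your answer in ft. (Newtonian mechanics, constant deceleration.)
d = v₀² / (2a) (with unit conversion) = 131.2 ft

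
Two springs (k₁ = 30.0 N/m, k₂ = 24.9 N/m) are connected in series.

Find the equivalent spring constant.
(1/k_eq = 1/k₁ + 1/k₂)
1/k_eq = 1/30.0 + 1/24.9 = 0.073494; k_eq = 13.61 N/m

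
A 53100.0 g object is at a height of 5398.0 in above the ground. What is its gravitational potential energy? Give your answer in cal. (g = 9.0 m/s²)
PE = mgh = 53.1 kg × 9.0 m/s² × 137.1 m = 6.552e+04 J = 15660.0 cal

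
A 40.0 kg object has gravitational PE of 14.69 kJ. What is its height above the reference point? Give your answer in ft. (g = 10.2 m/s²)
PE = mgh → h = PE/(mg) = 1.469e+04 J / (40 kg × 10.2 m/s²) = 36 m = 118.1 ft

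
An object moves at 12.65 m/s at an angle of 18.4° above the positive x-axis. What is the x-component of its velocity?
vₓ = v cos(θ) = 12.65 × cos(18.4°) = 12.0 m/s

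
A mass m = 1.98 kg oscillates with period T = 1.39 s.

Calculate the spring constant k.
T = 2π√(m/k) → k = m(2π/T)² = 1.98×(2π/1.39)² = 40.46 N/m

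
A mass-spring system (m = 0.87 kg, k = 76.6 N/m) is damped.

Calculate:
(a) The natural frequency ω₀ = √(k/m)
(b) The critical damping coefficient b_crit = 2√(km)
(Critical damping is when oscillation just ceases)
ω₀ = √(k/m) = √(76.6/0.87) = 9.383 rad/s
b_crit = 2√(km) = 2√(76.6×0.87) = 16.33 kg/s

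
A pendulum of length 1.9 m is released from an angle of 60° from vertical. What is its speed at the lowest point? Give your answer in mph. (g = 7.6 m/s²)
h = L(1 − cosθ) = 1.9×(1 − cos60°) = 0.95 m
v = √(2gh) = √(2×7.6×0.95) = 3.8 m/s = 8.5 mph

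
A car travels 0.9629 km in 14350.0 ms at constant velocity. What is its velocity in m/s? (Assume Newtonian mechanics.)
v = d/t (with unit conversion) = 67.1 m/s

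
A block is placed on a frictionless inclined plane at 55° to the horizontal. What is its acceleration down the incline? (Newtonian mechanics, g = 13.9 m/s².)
a = g sin(θ) = 13.9 × sin(55°) = 13.9 × 0.8192 = 11.39 m/s²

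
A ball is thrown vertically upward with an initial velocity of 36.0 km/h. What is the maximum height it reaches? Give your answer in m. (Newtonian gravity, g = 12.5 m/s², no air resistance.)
h_max = v₀²/(2g) (with unit conversion) = 4.0 m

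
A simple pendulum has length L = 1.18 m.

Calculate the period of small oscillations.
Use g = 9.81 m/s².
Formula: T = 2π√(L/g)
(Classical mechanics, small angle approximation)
T = 2π√(L/g) = 2π√(1.18/9.81) = 2.179 s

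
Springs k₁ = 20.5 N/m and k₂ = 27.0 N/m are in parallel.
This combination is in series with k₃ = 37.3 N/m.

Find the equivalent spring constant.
k₁₂ = k₁ + k₂ = 47.5 N/m (parallel)
1/k_eq = 1/k₁₂ + 1/k₃ → k_eq = 20.89 N/m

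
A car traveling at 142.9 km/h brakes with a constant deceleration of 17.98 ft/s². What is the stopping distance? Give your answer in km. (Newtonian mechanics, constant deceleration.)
d = v₀² / (2a) (with unit conversion) = 0.1438 km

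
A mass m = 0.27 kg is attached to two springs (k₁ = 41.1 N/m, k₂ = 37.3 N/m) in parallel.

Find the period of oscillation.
k_eq = k₁+k₂ = 78.4 N/m
T = 2π√(m/k_eq) = 2π√(0.27/78.4) = 0.3687 s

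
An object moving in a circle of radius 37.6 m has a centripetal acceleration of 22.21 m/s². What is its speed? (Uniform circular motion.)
v = √(a_c × r) = √(22.21 × 37.6) = 28.9 m/s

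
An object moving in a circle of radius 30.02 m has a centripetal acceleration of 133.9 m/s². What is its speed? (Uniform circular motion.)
v = √(a_c × r) = √(133.9 × 30.02) = 63.4 m/s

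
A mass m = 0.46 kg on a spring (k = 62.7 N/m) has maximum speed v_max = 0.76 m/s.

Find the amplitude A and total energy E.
½mv²_max = ½kA² → A = v_max√(m/k) = 0.76×√(0.46/62.7) = 0.0651 m = 6.51 cm
E = ½mv²_max = ½×0.46×0.76² = 0.1328 J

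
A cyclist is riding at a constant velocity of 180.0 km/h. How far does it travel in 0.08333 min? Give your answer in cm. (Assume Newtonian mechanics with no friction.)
d = vt (with unit conversion) = 25000.0 cm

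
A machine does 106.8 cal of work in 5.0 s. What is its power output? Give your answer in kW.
P = W/t = 446.9 J / 5 s = 89.37 W = 0.08937 kW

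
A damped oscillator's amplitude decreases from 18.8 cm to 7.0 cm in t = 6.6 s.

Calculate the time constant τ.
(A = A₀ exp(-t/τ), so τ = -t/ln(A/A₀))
A/A₀ = 7.0/18.8 = 0.3723; ln(A/A₀) = -0.9879
τ = −t/ln(A/A₀) = −6.6/-0.9879 = 6.681 s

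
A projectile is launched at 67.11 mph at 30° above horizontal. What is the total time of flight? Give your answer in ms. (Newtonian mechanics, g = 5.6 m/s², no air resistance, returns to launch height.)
T = 2v₀sin(θ)/g (with unit conversion) = 5357.0 ms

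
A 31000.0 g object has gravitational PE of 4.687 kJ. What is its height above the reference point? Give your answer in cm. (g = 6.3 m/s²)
PE = mgh → h = PE/(mg) = 4687 J / (31 kg × 6.3 m/s²) = 24 m = 2400.0 cm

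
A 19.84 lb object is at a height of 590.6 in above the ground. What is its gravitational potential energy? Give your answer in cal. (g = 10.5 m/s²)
PE = mgh = 8.999 kg × 10.5 m/s² × 15 m = 1418 J = 338.8 cal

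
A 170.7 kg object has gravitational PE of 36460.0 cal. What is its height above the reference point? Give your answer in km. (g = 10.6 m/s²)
PE = mgh → h = PE/(mg) = 1.525e+05 J / (170.7 kg × 10.6 m/s²) = 84.31 m = 0.08431 km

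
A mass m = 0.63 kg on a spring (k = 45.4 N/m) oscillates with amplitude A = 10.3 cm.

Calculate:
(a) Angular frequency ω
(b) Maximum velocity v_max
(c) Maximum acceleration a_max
ω = √(k/m) = √(45.4/0.63) = 8.489 rad/s
v_max = ωA = 8.489×0.103 = 0.8744 m/s
a_max = ω²A = 8.489²×0.103 = 7.423 m/s²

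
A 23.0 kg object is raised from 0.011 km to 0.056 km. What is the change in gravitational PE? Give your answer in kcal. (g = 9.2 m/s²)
ΔPE = mg(h₂ − h₁) = 23 kg × 9.2 m/s² × (56 − 11) m = 9522 J = 2.276 kcal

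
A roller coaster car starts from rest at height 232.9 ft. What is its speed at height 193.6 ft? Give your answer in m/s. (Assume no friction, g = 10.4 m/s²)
mgh₁ = ½mv₂² + mgh₂ → v₂ = √(2g(h₁−h₂)) = √(2×10.4×(70.99−59.01)) = 15.78 m/s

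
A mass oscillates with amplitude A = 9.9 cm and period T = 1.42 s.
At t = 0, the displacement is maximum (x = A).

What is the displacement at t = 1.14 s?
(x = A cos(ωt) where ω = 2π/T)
ω = 2π/T = 2π/1.42 = 4.425 rad/s
x = A cos(ωt) = 9.9×cos(4.425×1.14) = 3.225 cm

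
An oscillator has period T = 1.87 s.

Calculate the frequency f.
f = 1/T = 1/1.87 = 0.5348 Hz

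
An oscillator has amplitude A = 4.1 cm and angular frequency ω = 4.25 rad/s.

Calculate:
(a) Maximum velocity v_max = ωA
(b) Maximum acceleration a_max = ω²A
v_max = ωA = 4.25×0.041 = 0.1742 m/s
a_max = ω²A = 4.25²×0.041 = 0.7406 m/s²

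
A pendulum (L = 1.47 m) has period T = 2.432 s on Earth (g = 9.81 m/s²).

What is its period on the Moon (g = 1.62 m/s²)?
T = 2π√(L/g), so T_moon/T_earth = √(g_earth/g_moon)
T_moon = 2π√(1.47/1.62) = 5.985 s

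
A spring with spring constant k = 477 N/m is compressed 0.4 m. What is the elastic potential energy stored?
PE = ½kx² = ½×477×0.4² = 38.16 J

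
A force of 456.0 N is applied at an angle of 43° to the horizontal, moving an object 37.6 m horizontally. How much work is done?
W = Fd cosθ = 456.0×37.6×cos(43°) = 12539.0 J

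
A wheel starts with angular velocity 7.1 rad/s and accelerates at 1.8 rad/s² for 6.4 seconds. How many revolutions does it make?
θ = ω₀t + ½αt² = 7.1×6.4 + ½×1.8×6.4² = 82.3 rad
Revolutions = θ/(2π) = 82.3/(2π) = 13.1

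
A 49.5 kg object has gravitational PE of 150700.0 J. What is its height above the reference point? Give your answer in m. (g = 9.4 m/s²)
PE = mgh → h = PE/(mg) = 1.507e+05 J / (49.5 kg × 9.4 m/s²) = 323.9 m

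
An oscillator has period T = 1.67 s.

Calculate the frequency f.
f = 1/T = 1/1.67 = 0.5988 Hz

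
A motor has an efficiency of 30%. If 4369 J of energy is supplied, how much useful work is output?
W_out = η × W_in = 0.3 × 4369 = 1310.7 J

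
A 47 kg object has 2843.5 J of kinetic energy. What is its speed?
KE = ½mv² → v = √(2KE/m) = √(2×2843.5/47) = 11.0 m/s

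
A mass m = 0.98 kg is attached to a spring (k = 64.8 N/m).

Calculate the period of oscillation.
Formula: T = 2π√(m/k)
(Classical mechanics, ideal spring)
T = 2π√(m/k) = 2π√(0.98/64.8) = 0.7727 s; f = 1/T = 1.294 Hz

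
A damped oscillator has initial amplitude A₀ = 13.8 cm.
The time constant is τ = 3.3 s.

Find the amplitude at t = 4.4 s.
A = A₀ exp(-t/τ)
A = A₀ exp(−t/τ) = 13.8×exp(−4.4/3.3) = 3.638 cm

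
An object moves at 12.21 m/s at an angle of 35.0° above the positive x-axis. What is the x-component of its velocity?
vₓ = v cos(θ) = 12.21 × cos(35.0°) = 10.0 m/s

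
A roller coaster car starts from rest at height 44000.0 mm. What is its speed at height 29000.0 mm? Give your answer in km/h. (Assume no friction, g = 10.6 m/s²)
mgh₁ = ½mv₂² + mgh₂ → v₂ = √(2g(h₁−h₂)) = √(2×10.6×(44−29)) = 17.83 m/s = 64.2 km/h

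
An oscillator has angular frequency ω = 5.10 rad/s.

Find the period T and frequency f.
T = 2π/ω = 2π/5.1 = 1.232 s; f = ω/2π = 0.8117 Hz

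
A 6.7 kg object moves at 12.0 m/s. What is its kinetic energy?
KE = ½mv² = ½×6.7×12.0² = 482.4 J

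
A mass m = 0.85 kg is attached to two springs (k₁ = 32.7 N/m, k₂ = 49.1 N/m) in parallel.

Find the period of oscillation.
k_eq = k₁+k₂ = 81.8 N/m
T = 2π√(m/k_eq) = 2π√(0.85/81.8) = 0.6405 s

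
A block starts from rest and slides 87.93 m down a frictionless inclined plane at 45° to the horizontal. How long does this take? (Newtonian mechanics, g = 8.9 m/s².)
a = g sin(θ) = 8.9 × sin(45°) = 6.29 m/s²
t = √(2d/a) = √(2 × 87.93 / 6.29) = 5.29 s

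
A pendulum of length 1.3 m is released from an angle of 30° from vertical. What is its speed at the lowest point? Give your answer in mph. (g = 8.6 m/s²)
h = L(1 − cosθ) = 1.3×(1 − cos30°) = 0.1742 m
v = √(2gh) = √(2×8.6×0.1742) = 1.731 m/s = 3.872 mph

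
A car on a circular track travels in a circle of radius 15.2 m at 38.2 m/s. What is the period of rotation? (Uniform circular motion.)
T = 2πr/v = 2π×15.2/38.2 = 2.5 s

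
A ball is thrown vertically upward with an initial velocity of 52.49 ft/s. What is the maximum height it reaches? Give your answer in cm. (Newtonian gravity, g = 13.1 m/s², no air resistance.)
h_max = v₀²/(2g) (with unit conversion) = 977.0 cm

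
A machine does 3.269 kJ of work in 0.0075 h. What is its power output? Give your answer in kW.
P = W/t = 3269 J / 27 s = 121.1 W = 0.1211 kW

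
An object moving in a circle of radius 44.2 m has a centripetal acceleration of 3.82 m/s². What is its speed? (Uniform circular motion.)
v = √(a_c × r) = √(3.82 × 44.2) = 12.99 m/s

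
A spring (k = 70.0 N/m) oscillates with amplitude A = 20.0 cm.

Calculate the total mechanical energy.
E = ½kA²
E = ½kA² = ½×70.0×(0.2)² = 1.4 J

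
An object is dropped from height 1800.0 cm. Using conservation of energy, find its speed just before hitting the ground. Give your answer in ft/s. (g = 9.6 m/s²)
mgh = ½mv² → v = √(2gh) = √(2×9.6×18) = 18.59 m/s = 60.99 ft/s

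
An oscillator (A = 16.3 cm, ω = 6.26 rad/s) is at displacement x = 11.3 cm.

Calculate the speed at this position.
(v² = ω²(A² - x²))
v = ω√(A² − x²) = 6.26×√(0.163² − 0.113²) = 0.7354 m/s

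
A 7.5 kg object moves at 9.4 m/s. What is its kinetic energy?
KE = ½mv² = ½×7.5×9.4² = 331.35 J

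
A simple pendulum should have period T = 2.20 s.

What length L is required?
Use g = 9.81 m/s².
T = 2π√(L/g) → L = g(T/2π)² = 9.81×(2.2/2π)² = 1.203 m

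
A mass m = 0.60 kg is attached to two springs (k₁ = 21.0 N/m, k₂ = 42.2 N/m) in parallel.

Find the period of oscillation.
k_eq = k₁+k₂ = 63.2 N/m
T = 2π√(m/k_eq) = 2π√(0.6/63.2) = 0.6122 s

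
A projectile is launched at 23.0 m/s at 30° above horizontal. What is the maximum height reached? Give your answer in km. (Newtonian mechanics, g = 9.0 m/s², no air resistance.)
H = v₀²sin²(θ)/(2g) (with unit conversion) = 0.007347 km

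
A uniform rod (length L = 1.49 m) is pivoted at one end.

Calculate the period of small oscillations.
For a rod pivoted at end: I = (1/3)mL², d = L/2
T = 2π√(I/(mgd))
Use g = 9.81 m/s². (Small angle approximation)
I/m = (1/3)L² = 0.74 m²; d = L/2 = 0.745 m
T = 2π√(I/(mgd)) = 2π√(0.74/(9.81×0.745)) = 1.999 s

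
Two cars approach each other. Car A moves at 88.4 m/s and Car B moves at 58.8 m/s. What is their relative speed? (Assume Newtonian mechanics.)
v_rel = v_A + v_B = 88.4 + 58.8 = 147.2 m/s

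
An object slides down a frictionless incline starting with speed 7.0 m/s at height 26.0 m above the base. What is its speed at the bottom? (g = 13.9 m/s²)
½mv₀² + mgh = ½mv² → v = √(v₀² + 2gh) = √(7² + 2×13.9×26) = 27.78 m/s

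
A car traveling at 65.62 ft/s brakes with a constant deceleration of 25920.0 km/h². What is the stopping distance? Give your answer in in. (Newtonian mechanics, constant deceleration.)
d = v₀² / (2a) (with unit conversion) = 3937.0 in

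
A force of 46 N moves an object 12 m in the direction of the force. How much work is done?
W = Fd = 46×12 = 552.0 J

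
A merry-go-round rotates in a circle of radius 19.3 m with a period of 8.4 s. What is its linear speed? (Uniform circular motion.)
v = 2πr/T = 2π×19.3/8.4 = 14.44 m/s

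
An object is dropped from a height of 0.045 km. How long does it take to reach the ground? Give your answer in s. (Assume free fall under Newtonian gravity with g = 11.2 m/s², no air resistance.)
t = √(2h/g) (with unit conversion) = 2.835 s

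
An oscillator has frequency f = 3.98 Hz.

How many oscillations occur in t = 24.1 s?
n = f×t = 3.98×24.1 = 95.92 oscillations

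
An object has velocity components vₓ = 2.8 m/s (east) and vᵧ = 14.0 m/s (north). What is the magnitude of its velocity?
|v| = √(vₓ² + vᵧ²) = √(2.8² + 14.0²) = √(203.84) = 14.28 m/s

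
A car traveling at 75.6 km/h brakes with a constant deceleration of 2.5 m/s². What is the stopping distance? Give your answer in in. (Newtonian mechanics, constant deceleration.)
d = v₀² / (2a) (with unit conversion) = 3472.0 in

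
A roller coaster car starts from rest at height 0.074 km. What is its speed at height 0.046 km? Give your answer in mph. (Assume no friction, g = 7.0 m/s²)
mgh₁ = ½mv₂² + mgh₂ → v₂ = √(2g(h₁−h₂)) = √(2×7.0×(74−46)) = 19.8 m/s = 44.29 mph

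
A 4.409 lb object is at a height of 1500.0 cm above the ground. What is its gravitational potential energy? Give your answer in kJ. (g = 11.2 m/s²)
PE = mgh = 2 kg × 11.2 m/s² × 15 m = 336 J = 0.336 kJ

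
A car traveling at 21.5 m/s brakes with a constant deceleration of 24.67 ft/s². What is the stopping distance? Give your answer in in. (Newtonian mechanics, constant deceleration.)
d = v₀² / (2a) (with unit conversion) = 1210.0 in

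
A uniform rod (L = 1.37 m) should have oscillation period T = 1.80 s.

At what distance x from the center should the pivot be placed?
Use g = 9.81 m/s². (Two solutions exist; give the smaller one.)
T = 2π√((L²/12 + x²)/(gx)). Let c = T²g/(4π²) = 0.8051.
x² − cx + L²/12 = 0 → x = (c − √(c² − L²/3))/2 = 0.3274 m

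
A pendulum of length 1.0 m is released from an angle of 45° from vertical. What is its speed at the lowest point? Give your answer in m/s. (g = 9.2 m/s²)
h = L(1 − cosθ) = 1.0×(1 − cos45°) = 0.2929 m
v = √(2gh) = √(2×9.2×0.2929) = 2.321 m/s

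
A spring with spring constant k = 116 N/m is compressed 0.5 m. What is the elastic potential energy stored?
PE = ½kx² = ½×116×0.5² = 14.5 J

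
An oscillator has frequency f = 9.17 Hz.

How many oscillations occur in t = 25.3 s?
n = f×t = 9.17×25.3 = 232 oscillations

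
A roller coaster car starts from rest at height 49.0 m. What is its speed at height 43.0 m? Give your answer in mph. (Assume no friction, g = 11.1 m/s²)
mgh₁ = ½mv₂² + mgh₂ → v₂ = √(2g(h₁−h₂)) = √(2×11.1×(49−43)) = 11.54 m/s = 25.82 mph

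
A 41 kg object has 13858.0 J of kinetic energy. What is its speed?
KE = ½mv² → v = √(2KE/m) = √(2×13858.0/41) = 26.0 m/s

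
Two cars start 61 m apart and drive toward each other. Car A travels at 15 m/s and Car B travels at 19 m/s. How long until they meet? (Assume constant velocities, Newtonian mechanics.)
Combined speed: v_combined = 15 + 19 = 34 m/s
Time to meet: t = d/34 = 61/34 = 1.79 s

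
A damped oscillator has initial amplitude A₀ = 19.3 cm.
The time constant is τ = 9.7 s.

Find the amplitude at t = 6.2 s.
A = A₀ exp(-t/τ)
A = A₀ exp(−t/τ) = 19.3×exp(−6.2/9.7) = 10.19 cm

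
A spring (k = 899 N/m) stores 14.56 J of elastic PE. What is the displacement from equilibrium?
PE = ½kx² → x = √(2PE/k) = √(2×14.56/899) = 0.18 m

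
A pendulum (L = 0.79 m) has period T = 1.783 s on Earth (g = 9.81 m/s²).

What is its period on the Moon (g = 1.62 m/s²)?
T = 2π√(L/g), so T_moon/T_earth = √(g_earth/g_moon)
T_moon = 2π√(0.79/1.62) = 4.388 s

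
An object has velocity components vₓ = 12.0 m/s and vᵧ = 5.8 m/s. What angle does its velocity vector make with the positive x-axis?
θ = arctan(vᵧ/vₓ) = arctan(5.8/12.0) = 25.8°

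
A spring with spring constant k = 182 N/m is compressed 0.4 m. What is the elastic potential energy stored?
PE = ½kx² = ½×182×0.4² = 14.56 J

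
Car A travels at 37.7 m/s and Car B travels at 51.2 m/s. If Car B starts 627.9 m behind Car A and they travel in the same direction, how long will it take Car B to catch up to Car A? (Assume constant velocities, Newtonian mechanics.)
Relative speed: v_rel = 51.2 - 37.7 = 13.5 m/s
Time to catch: t = d₀/v_rel = 627.9/13.5 = 46.51 s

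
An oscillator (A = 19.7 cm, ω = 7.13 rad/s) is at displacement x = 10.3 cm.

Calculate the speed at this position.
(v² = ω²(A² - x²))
v = ω√(A² − x²) = 7.13×√(0.197² − 0.103²) = 1.197 m/s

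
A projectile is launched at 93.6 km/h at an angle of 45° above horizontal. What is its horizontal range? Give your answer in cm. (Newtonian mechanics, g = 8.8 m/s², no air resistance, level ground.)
R = v₀² sin(2θ) / g (with unit conversion) = 7682.0 cm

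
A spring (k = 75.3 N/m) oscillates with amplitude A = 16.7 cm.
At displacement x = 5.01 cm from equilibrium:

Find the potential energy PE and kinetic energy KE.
E_total = ½kA² = ½×75.3×(0.167)² = 1.05 J
PE = ½kx² = ½×75.3×(0.0501)² = 0.0945 J
KE = E_total − PE = 0.9555 J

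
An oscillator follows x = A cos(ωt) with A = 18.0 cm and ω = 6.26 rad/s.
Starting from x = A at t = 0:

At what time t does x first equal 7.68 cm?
cos(ωt) = x/A = 7.68/18.0 = 0.4267
ωt = arccos(0.4267) = 1.13 rad
t = 1.13/6.26 = 0.1805 s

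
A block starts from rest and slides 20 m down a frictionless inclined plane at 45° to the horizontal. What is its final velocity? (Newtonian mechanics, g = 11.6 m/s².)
a = g sin(θ) = 11.6 × sin(45°) = 8.2 m/s²
v = √(2ad) = √(2 × 8.2 × 20) = 18.11 m/s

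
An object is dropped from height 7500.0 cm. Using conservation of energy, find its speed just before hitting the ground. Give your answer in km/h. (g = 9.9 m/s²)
mgh = ½mv² → v = √(2gh) = √(2×9.9×75) = 38.54 m/s = 138.7 km/h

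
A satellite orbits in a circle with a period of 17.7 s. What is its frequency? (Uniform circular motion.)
f = 1/T = 1/17.7 = 0.0565 Hz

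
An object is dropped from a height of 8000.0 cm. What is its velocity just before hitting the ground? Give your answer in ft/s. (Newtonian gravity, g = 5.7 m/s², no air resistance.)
v = √(2gh) (with unit conversion) = 99.08 ft/s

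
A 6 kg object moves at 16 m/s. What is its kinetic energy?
KE = ½mv² = ½×6×16² = 768.0 J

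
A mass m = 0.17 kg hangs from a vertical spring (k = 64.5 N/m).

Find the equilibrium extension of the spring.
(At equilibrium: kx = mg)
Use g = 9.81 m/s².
x_eq = mg/k = 0.17×9.81/64.5 = 0.02586 m = 2.586 cm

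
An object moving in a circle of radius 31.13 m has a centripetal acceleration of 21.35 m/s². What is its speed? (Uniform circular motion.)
v = √(a_c × r) = √(21.35 × 31.13) = 25.78 m/s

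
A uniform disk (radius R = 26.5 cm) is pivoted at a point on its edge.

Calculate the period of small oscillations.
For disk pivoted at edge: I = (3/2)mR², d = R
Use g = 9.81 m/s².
I/m = (3/2)R² = 0.1053 m²; d = R = 0.265 m
T = 2π√((3/2)R²/(gR)) = 2π√(3R/(2g)) = 1.265 s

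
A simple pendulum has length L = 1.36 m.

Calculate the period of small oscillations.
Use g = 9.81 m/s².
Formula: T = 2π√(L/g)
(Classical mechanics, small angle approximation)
T = 2π√(L/g) = 2π√(1.36/9.81) = 2.339 s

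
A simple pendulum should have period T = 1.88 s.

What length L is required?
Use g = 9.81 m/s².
T = 2π√(L/g) → L = g(T/2π)² = 9.81×(1.88/2π)² = 0.8783 m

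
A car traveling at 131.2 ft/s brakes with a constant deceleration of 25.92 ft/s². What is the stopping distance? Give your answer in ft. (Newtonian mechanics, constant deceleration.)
d = v₀² / (2a) (with unit conversion) = 332.0 ft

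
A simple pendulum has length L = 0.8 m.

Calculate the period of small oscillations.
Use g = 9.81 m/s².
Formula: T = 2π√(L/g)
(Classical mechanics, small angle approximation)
T = 2π√(L/g) = 2π√(0.8/9.81) = 1.794 s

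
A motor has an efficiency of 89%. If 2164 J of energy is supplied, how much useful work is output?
W_out = η × W_in = 0.89 × 2164 = 1926.0 J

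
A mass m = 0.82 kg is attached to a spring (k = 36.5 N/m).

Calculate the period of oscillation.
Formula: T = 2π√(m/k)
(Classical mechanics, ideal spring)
T = 2π√(m/k) = 2π√(0.82/36.5) = 0.9418 s; f = 1/T = 1.062 Hz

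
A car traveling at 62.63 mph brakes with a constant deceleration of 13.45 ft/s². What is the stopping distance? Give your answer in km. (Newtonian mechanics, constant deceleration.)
d = v₀² / (2a) (with unit conversion) = 0.09561 km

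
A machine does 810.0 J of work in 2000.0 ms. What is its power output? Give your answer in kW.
P = W/t = 810 J / 2 s = 405 W = 0.405 kW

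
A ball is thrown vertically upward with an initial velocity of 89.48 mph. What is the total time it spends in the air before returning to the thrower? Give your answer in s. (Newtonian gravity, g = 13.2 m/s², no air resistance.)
t_total = 2v₀/g (with unit conversion) = 6.061 s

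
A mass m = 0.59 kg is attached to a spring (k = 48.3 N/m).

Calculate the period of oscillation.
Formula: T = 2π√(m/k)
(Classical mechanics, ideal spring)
T = 2π√(m/k) = 2π√(0.59/48.3) = 0.6944 s; f = 1/T = 1.44 Hz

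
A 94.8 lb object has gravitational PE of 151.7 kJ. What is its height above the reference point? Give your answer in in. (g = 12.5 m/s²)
PE = mgh → h = PE/(mg) = 1.517e+05 J / (43 kg × 12.5 m/s²) = 282.2 m = 11110.0 in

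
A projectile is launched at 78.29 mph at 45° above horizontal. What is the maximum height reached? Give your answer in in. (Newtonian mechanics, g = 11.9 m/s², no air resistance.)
H = v₀²sin²(θ)/(2g) (with unit conversion) = 1013.0 in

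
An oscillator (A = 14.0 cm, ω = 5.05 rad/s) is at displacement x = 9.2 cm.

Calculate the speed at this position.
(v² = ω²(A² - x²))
v = ω√(A² − x²) = 5.05×√(0.14² − 0.092²) = 0.5329 m/s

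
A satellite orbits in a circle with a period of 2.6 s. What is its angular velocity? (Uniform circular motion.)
ω = 2π/T = 2π/2.6 = 2.4166 rad/s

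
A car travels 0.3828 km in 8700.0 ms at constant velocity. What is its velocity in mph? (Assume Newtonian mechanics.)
v = d/t (with unit conversion) = 98.43 mph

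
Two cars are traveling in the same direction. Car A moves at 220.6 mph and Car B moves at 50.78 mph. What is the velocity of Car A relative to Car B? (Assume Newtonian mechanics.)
v_rel = v_A - v_B = 220.6 - 50.78 = 169.8 mph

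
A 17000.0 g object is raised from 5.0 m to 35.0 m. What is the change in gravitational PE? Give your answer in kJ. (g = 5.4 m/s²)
ΔPE = mg(h₂ − h₁) = 17 kg × 5.4 m/s² × (35 − 5) m = 2754 J = 2.754 kJ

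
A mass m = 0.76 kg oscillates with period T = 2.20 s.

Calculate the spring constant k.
T = 2π√(m/k) → k = m(2π/T)² = 0.76×(2π/2.2)² = 6.199 N/m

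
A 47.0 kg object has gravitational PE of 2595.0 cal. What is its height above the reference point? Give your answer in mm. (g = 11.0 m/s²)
PE = mgh → h = PE/(mg) = 1.086e+04 J / (47 kg × 11.0 m/s²) = 21 m = 21000.0 mm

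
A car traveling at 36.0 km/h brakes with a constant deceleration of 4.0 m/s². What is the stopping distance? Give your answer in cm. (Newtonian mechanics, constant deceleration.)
d = v₀² / (2a) (with unit conversion) = 1250.0 cm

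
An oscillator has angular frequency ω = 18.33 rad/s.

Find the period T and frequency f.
T = 2π/ω = 2π/18.33 = 0.3428 s; f = ω/2π = 2.917 Hz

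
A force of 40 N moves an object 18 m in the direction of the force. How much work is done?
W = Fd = 40×18 = 720.0 J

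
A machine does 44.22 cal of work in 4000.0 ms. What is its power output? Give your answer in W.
P = W/t = 185 J / 4 s = 46.25 W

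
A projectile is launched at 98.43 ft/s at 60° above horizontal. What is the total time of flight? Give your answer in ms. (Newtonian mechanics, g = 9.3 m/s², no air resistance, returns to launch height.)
T = 2v₀sin(θ)/g (with unit conversion) = 5588.0 ms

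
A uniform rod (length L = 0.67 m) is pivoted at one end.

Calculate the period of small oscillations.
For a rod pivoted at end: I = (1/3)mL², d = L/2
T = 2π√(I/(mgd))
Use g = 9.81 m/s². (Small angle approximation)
I/m = (1/3)L² = 0.1496 m²; d = L/2 = 0.335 m
T = 2π√(I/(mgd)) = 2π√(0.1496/(9.81×0.335)) = 1.341 s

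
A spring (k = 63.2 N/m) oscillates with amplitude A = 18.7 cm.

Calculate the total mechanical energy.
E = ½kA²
E = ½kA² = ½×63.2×(0.187)² = 1.105 J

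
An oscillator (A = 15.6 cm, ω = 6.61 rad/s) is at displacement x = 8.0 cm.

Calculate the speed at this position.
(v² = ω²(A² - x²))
v = ω√(A² − x²) = 6.61×√(0.156² − 0.08²) = 0.8852 m/s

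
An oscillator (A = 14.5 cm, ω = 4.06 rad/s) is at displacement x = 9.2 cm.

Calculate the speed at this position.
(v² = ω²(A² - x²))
v = ω√(A² − x²) = 4.06×√(0.145² − 0.092²) = 0.455 m/s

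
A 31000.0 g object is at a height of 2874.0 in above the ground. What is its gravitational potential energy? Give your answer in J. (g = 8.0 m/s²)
PE = mgh = 31 kg × 8.0 m/s² × 73 m = 1.81e+04 J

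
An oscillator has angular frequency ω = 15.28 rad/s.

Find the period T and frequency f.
T = 2π/ω = 2π/15.28 = 0.4112 s; f = ω/2π = 2.432 Hz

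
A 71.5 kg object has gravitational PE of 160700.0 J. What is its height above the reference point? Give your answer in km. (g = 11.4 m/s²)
PE = mgh → h = PE/(mg) = 1.607e+05 J / (71.5 kg × 11.4 m/s²) = 197.2 m = 0.1972 km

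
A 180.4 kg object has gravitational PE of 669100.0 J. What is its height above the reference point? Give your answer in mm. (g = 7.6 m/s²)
PE = mgh → h = PE/(mg) = 6.691e+05 J / (180.4 kg × 7.6 m/s²) = 488 m = 488000.0 mm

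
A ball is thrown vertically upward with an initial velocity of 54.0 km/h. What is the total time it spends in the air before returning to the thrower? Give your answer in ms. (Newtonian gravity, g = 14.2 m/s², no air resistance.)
t_total = 2v₀/g (with unit conversion) = 2113.0 ms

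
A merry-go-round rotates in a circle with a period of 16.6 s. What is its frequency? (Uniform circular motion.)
f = 1/T = 1/16.6 = 0.0602 Hz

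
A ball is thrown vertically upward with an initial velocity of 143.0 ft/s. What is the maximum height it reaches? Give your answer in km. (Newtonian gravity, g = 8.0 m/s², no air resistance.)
h_max = v₀²/(2g) (with unit conversion) = 0.1187 km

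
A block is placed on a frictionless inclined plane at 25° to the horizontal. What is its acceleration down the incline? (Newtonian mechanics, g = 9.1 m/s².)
a = g sin(θ) = 9.1 × sin(25°) = 9.1 × 0.4226 = 3.85 m/s²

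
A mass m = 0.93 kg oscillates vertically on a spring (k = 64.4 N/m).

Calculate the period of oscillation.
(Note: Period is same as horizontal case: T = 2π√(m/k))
T = 2π√(m/k) = 2π√(0.93/64.4) = 0.7551 s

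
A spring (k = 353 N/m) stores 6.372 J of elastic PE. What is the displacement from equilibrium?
PE = ½kx² → x = √(2PE/k) = √(2×6.372/353) = 0.19 m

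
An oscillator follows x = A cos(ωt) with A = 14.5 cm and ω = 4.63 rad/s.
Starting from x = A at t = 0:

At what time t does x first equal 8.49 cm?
cos(ωt) = x/A = 8.49/14.5 = 0.5855
ωt = arccos(0.5855) = 0.9453 rad
t = 0.9453/4.63 = 0.2042 s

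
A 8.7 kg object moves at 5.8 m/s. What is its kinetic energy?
KE = ½mv² = ½×8.7×5.8² = 146.334 J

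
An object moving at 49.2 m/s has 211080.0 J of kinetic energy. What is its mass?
KE = ½mv² → m = 2KE/v² = 2×211080.0/49.2² = 174.4 kg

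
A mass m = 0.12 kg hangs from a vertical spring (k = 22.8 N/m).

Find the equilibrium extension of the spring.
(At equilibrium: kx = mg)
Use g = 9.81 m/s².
x_eq = mg/k = 0.12×9.81/22.8 = 0.05163 m = 5.163 cm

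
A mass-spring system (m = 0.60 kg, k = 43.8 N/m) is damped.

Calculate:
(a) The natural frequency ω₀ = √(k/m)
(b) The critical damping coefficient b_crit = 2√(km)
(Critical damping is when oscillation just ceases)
ω₀ = √(k/m) = √(43.8/0.6) = 8.544 rad/s
b_crit = 2√(km) = 2√(43.8×0.6) = 10.25 kg/s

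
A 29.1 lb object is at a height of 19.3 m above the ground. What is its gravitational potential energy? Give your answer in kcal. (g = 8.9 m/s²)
PE = mgh = 13.2 kg × 8.9 m/s² × 19.3 m = 2267 J = 0.5419 kcal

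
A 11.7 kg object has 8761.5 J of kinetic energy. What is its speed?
KE = ½mv² → v = √(2KE/m) = √(2×8761.5/11.7) = 38.7 m/s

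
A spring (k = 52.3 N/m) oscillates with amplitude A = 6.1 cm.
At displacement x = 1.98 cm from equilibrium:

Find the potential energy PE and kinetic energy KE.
E_total = ½kA² = ½×52.3×(0.061)² = 0.0973 J
PE = ½kx² = ½×52.3×(0.0198)² = 0.01025 J
KE = E_total − PE = 0.08705 J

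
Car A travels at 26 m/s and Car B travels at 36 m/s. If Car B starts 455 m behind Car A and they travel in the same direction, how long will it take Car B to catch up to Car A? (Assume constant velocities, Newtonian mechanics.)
Relative speed: v_rel = 36 - 26 = 10 m/s
Time to catch: t = d₀/v_rel = 455/10 = 45.5 s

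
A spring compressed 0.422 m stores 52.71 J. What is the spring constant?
PE = ½kx² → k = 2PE/x² = 2×52.71/0.422² = 592.0 N/m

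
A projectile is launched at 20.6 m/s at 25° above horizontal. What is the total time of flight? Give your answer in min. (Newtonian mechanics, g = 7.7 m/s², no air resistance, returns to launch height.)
T = 2v₀sin(θ)/g (with unit conversion) = 0.03769 min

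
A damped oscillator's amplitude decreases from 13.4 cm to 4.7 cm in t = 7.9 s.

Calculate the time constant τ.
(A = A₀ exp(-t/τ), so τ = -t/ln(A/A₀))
A/A₀ = 4.7/13.4 = 0.3507; ln(A/A₀) = -1.048
τ = −t/ln(A/A₀) = −7.9/-1.048 = 7.54 s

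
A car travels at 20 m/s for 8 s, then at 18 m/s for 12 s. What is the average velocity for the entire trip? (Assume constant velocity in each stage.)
d₁ = v₁t₁ = 20 × 8 = 160 m
d₂ = v₂t₂ = 18 × 12 = 216 m
d_total = 376 m, t_total = 20 s
v_avg = d_total/t_total = 376/20 = 18.8 m/s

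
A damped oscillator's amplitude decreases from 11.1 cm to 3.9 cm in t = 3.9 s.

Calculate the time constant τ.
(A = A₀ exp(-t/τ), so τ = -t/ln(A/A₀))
A/A₀ = 3.9/11.1 = 0.3514; ln(A/A₀) = -1.046
τ = −t/ln(A/A₀) = −3.9/-1.046 = 3.729 s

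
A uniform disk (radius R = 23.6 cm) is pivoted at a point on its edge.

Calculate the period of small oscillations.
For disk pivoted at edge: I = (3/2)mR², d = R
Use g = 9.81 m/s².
I/m = (3/2)R² = 0.08354 m²; d = R = 0.236 m
T = 2π√((3/2)R²/(gR)) = 2π√(3R/(2g)) = 1.194 s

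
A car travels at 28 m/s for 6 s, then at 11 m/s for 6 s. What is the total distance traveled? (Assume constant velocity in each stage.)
d₁ = v₁t₁ = 28 × 6 = 168 m
d₂ = v₂t₂ = 11 × 6 = 66 m
d_total = 168 + 66 = 234 m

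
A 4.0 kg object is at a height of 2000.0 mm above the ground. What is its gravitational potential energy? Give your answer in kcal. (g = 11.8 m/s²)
PE = mgh = 4 kg × 11.8 m/s² × 2 m = 94.4 J = 0.02256 kcal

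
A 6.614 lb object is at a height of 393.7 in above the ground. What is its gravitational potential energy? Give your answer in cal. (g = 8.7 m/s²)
PE = mgh = 3 kg × 8.7 m/s² × 10 m = 261 J = 62.38 cal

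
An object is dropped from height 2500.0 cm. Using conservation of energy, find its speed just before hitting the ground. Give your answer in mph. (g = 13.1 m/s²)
mgh = ½mv² → v = √(2gh) = √(2×13.1×25) = 25.59 m/s = 57.25 mph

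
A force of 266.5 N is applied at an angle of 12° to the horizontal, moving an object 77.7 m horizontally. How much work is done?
W = Fd cosθ = 266.5×77.7×cos(12°) = 20255.0 J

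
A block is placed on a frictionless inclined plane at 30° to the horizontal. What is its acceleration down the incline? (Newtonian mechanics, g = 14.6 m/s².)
a = g sin(θ) = 14.6 × sin(30°) = 14.6 × 0.5 = 7.3 m/s²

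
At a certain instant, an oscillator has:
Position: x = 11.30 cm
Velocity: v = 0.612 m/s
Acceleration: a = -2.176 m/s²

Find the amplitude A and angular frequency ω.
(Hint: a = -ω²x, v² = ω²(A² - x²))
a = −ω²x → ω = √(|a|/x) = √(2.176/0.113) = 4.388 rad/s
v² = ω²(A² − x²) → A = √(x² + v²/ω²) = √(0.113² + 0.612²/4.388²) = 0.1795 m = 17.95 cm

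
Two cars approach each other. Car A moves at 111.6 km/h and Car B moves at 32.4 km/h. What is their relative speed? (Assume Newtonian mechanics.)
v_rel = v_A + v_B = 111.6 + 32.4 = 144.0 km/h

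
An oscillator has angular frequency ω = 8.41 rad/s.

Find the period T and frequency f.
T = 2π/ω = 2π/8.41 = 0.7471 s; f = ω/2π = 1.338 Hz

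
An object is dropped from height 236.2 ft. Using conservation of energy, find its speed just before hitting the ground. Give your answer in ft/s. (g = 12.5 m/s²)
mgh = ½mv² → v = √(2gh) = √(2×12.5×71.99) = 42.42 m/s = 139.2 ft/s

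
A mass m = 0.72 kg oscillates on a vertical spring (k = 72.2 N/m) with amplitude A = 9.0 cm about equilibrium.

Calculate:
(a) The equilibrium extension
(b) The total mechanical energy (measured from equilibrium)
x_eq = mg/k = 0.72×9.81/72.2 = 0.09783 m = 9.783 cm
E = ½kA² = ½×72.2×(0.09)² = 0.2924 J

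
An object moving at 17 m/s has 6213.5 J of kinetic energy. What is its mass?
KE = ½mv² → m = 2KE/v² = 2×6213.5/17² = 43.0 kg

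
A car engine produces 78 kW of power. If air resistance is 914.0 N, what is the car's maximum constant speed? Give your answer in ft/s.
P = Fv → v = P/F = 78000 W / 914 N = 85.34 m/s = 280.0 ft/s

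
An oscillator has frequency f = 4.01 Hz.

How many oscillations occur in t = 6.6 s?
n = f×t = 4.01×6.6 = 26.47 oscillations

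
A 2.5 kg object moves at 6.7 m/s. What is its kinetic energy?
KE = ½mv² = ½×2.5×6.7² = 56.1125 J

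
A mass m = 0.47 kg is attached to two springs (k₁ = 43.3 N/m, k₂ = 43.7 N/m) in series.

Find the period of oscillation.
k_eq = k₁k₂/(k₁+k₂) = 21.75 N/m
T = 2π√(m/k_eq) = 2π√(0.47/21.75) = 0.9236 s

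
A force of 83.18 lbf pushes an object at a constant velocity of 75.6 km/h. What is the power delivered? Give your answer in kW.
P = Fv = 370 N × 21 m/s = 7770 W = 7.77 kW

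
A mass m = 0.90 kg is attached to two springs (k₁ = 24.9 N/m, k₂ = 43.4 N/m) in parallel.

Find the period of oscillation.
k_eq = k₁+k₂ = 68.3 N/m
T = 2π√(m/k_eq) = 2π√(0.9/68.3) = 0.7213 s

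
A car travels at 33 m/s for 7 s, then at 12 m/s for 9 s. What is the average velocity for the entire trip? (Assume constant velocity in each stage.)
d₁ = v₁t₁ = 33 × 7 = 231 m
d₂ = v₂t₂ = 12 × 9 = 108 m
d_total = 339 m, t_total = 16 s
v_avg = d_total/t_total = 339/16 = 21.19 m/s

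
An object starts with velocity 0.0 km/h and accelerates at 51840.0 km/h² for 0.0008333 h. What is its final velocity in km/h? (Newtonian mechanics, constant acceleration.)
v = v₀ + at (with unit conversion) = 43.2 km/h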